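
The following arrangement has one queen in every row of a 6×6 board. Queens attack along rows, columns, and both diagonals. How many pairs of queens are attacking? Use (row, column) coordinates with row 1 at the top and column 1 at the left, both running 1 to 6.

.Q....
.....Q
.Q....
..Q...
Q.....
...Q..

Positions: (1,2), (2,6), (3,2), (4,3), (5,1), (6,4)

Same column: (1,2)–(3,2) (column 2).
Same diagonal: (3,2)–(4,3) (|3−4| = |2−3| = 1).
Total attacking pairs: 2.

2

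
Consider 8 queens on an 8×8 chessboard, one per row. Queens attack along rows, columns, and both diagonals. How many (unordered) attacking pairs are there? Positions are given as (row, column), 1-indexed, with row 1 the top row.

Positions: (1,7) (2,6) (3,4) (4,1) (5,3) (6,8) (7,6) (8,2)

Same column: (2,6)–(7,6) (column 6).
Same diagonal: (1,7)–(2,6) (|1−2| = |7−6| = 1); (1,7)–(5,3) (|1−5| = |7−3| = 4); (2,6)–(5,3) (|2−5| = |6−3| = 3).
Total attacking pairs: 4.

4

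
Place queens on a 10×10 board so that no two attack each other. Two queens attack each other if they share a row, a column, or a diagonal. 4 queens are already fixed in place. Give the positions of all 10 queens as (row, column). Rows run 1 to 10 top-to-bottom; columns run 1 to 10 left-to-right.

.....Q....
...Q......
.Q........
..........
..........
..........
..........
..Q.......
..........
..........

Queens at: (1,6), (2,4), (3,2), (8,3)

(1,6) (2,4) (3,2) (4,8) (5,5) (6,9) (7,1) (8,3) (9,10) (10,7)

Row 4: attacked by (1,6)→{3,6,9}; (2,4)→{2,4,6}; (3,2)→{1,2,3}; (8,3)→{3,7}. Safe: 5, 8, 10. Place at column 8.
Row 5: attacked by (1,6)→{2,6,10}; (2,4)→{1,4,7}; (3,2)→{2,4}; (4,8)→{7,8,9}; (8,3)→{3,6}. Safe: 5. Place at column 5.
Row 6: attacked by (1,6)→{1,6}; (2,4)→{4,8}; (3,2)→{2,5}; (4,8)→{6,8,10}; (5,5)→{4,5,6}; (8,3)→{1,3,5}. Safe: 7, 9. Place at column 9.
Row 7: attacked by (1,6)→{6}; (2,4)→{4,9}; (3,2)→{2,6}; (4,8)→{5,8}; (5,5)→{3,5,7}; (6,9)→{8,9,10}; (8,3)→{2,3,4}. Safe: 1. Place at column 1.
Row 9: attacked by (1,6)→{6}; (2,4)→{4}; (3,2)→{2,8}; (4,8)→{3,8}; (5,5)→{1,5,9}; (6,9)→{6,9}; (7,1)→{1,3}; (8,3)→{2,3,4}. Safe: 7, 10. Place at column 10.
Row 10: attacked by (1,6)→{6}; (2,4)→{4}; (3,2)→{2,9}; (4,8)→{2,8}; (5,5)→{5,10}; (6,9)→{5,9}; (7,1)→{1,4}; (8,3)→{1,3,5}; (9,10)→{9,10}. Safe: 7. Place at column 7.
Columns [6, 4, 2, 8, 5, 9, 1, 3, 10, 7], r−c [-5, -2, 1, -4, 0, -3, 6, 5, -1, 3], r+c [7, 6, 5, 12, 10, 15, 8, 11, 19, 17] are all distinct, so no two queens attack.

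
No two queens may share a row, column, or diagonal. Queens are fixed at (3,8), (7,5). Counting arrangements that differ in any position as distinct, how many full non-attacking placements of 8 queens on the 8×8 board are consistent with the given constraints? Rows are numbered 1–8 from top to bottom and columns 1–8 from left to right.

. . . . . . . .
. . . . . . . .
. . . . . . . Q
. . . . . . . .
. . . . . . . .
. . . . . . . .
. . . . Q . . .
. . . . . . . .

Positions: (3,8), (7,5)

Branch on row 1: col 1 → 0; col 2 → 0; col 3 → 1; col 4 → 2; col 7 → 0.
Sum: 0 + 0 + 1 + 2 + 0 = 3.

3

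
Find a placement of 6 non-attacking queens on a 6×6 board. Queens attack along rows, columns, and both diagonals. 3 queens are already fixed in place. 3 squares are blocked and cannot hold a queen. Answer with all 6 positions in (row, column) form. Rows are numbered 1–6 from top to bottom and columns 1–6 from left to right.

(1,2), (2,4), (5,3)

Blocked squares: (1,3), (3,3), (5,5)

(1,2) (2,4) (3,6) (4,1) (5,3) (6,5)

Row 3: attacked by (1,2)→{2,4}; (2,4)→{3,4,5}; (5,3)→{1,3,5}. Blocked: 3. Safe: 6. Place at column 6.
Row 4: attacked by (1,2)→{2,5}; (2,4)→{2,4,6}; (3,6)→{5,6}; (5,3)→{2,3,4}. Safe: 1. Place at column 1.
Row 6: attacked by (1,2)→{2}; (2,4)→{4}; (3,6)→{3,6}; (4,1)→{1,3}; (5,3)→{2,3,4}. Safe: 5. Place at column 5.
Columns [2, 4, 6, 1, 3, 5], r−c [-1, -2, -3, 3, 2, 1], r+c [3, 6, 9, 5, 8, 11] are all distinct, so no two queens attack.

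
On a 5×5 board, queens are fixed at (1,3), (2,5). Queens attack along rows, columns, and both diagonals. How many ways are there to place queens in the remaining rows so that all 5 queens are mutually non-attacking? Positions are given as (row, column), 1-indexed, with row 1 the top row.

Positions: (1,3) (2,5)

1

Branch on row 3: col 2 → 1.
Sum: 1 = 1.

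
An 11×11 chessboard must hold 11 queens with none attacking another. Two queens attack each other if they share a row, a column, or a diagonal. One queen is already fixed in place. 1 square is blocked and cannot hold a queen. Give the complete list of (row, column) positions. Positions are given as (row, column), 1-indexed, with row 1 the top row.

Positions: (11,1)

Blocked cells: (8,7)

(1,8) (2,5) (3,11) (4,6) (5,10) (6,2) (7,4) (8,9) (9,7) (10,3) (11,1)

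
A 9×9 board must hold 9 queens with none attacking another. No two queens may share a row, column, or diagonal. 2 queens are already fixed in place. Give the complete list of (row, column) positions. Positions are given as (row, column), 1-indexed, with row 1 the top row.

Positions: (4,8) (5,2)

(1,9) (2,7) (3,3) (4,8) (5,2) (6,5) (7,1) (8,6) (9,4)

Row 1: attacked by (4,8)→{5,8}; (5,2)→{2,6}. Safe: 1, 3, 4, 7, 9. Place at column 9.
Row 2: attacked by (1,9)→{8,9}; (4,8)→{6,8}; (5,2)→{2,5}. Safe: 1, 3, 4, 7. Place at column 7.
Row 3: attacked by (1,9)→{7,9}; (2,7)→{6,7,8}; (4,8)→{7,8,9}; (5,2)→{2,4}. Safe: 1, 3, 5. Place at column 3.
Row 6: attacked by (1,9)→{4,9}; (2,7)→{3,7}; (3,3)→{3,6}; (4,8)→{6,8}; (5,2)→{1,2,3}. Safe: 5. Place at column 5.
Row 7: attacked by (1,9)→{3,9}; (2,7)→{2,7}; (3,3)→{3,7}; (4,8)→{5,8}; (5,2)→{2,4}; (6,5)→{4,5,6}. Safe: 1. Place at column 1.
Row 8: attacked by (1,9)→{2,9}; (2,7)→{1,7}; (3,3)→{3,8}; (4,8)→{4,8}; (5,2)→{2,5}; (6,5)→{3,5,7}; (7,1)→{1,2}. Safe: 6. Place at column 6.
Row 9: attacked by (1,9)→{1,9}; (2,7)→{7}; (3,3)→{3,9}; (4,8)→{3,8}; (5,2)→{2,6}; (6,5)→{2,5,8}; (7,1)→{1,3}; (8,6)→{5,6,7}. Safe: 4. Place at column 4.
Columns [9, 7, 3, 8, 2, 5, 1, 6, 4], r−c [-8, -5, 0, -4, 3, 1, 6, 2, 5], r+c [10, 9, 6, 12, 7, 11, 8, 14, 13] are all distinct, so no two queens attack.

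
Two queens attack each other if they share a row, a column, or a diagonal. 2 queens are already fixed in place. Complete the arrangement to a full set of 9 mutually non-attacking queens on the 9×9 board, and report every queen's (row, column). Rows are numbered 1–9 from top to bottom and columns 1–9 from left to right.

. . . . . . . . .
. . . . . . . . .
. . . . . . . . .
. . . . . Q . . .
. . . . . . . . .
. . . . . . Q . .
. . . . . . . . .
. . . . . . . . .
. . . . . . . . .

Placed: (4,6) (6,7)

Row 1: attacked by (4,6)→{3,6,9}; (6,7)→{2,7}. Safe: 1, 4, 5, 8. Place at column 4.
Row 2: attacked by (1,4)→{3,4,5}; (4,6)→{4,6,8}; (6,7)→{3,7}. Safe: 1, 2, 9. Place at column 1.
Row 3: attacked by (1,4)→{2,4,6}; (2,1)→{1,2}; (4,6)→{5,6,7}; (6,7)→{4,7}. Safe: 3, 8, 9. Place at column 9.
Row 5: attacked by (1,4)→{4,8}; (2,1)→{1,4}; (3,9)→{7,9}; (4,6)→{5,6,7}; (6,7)→{6,7,8}. Safe: 2, 3. Place at column 3.
Row 7: attacked by (1,4)→{4}; (2,1)→{1,6}; (3,9)→{5,9}; (4,6)→{3,6,9}; (5,3)→{1,3,5}; (6,7)→{6,7,8}. Safe: 2. Place at column 2.
Row 8: attacked by (1,4)→{4}; (2,1)→{1,7}; (3,9)→{4,9}; (4,6)→{2,6}; (5,3)→{3,6}; (6,7)→{5,7,9}; (7,2)→{1,2,3}. Safe: 8. Place at column 8.
Row 9: attacked by (1,4)→{4}; (2,1)→{1,8}; (3,9)→{3,9}; (4,6)→{1,6}; (5,3)→{3,7}; (6,7)→{4,7}; (7,2)→{2,4}; (8,8)→{7,8,9}. Safe: 5. Place at column 5.
Columns [4, 1, 9, 6, 3, 7, 2, 8, 5], r−c [-3, 1, -6, -2, 2, -1, 5, 0, 4], r+c [5, 3, 12, 10, 8, 13, 9, 16, 14] are all distinct, so no two queens attack.

(1,4) (2,1) (3,9) (4,6) (5,3) (6,7) (7,2) (8,8) (9,5)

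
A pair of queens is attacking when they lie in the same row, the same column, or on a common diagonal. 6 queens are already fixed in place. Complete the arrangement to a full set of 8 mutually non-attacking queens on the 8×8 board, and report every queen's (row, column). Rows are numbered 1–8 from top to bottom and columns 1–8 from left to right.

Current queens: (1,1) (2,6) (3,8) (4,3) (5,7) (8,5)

(1,1) (2,6) (3,8) (4,3) (5,7) (6,4) (7,2) (8,5)

Row 6: attacked by (1,1)→{1,6}; (2,6)→{2,6}; (3,8)→{5,8}; (4,3)→{1,3,5}; (5,7)→{6,7,8}; (8,5)→{3,5,7}. Safe: 4. Place at column 4.
Row 7: attacked by (1,1)→{1,7}; (2,6)→{1,6}; (3,8)→{4,8}; (4,3)→{3,6}; (5,7)→{5,7}; (6,4)→{3,4,5}; (8,5)→{4,5,6}. Safe: 2. Place at column 2.
Columns [1, 6, 8, 3, 7, 4, 2, 5], r−c [0, -4, -5, 1, -2, 2, 5, 3], r+c [2, 8, 11, 7, 12, 10, 9, 13] are all distinct, so no two queens attack.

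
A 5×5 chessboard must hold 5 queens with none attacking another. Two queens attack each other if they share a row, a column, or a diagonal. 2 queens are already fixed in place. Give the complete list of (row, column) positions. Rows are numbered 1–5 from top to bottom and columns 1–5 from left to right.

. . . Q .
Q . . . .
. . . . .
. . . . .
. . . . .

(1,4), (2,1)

(1,4) (2,1) (3,3) (4,5) (5,2)

Row 3: attacked by (1,4)→{2,4}; (2,1)→{1,2}. Safe: 3, 5. Place at column 3.
Row 4: attacked by (1,4)→{1,4}; (2,1)→{1,3}; (3,3)→{2,3,4}. Safe: 5. Place at column 5.
Row 5: attacked by (1,4)→{4}; (2,1)→{1,4}; (3,3)→{1,3,5}; (4,5)→{4,5}. Safe: 2. Place at column 2.
Columns [4, 1, 3, 5, 2], r−c [-3, 1, 0, -1, 3], r+c [5, 3, 6, 9, 7] are all distinct, so no two queens attack.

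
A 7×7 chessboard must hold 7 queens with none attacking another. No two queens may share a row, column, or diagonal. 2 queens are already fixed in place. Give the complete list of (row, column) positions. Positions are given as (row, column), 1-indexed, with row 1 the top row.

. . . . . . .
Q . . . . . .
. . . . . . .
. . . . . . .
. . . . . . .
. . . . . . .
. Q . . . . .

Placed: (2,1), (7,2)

(1,5) (2,1) (3,4) (4,7) (5,3) (6,6) (7,2)

Row 1: attacked by (2,1)→{1,2}; (7,2)→{2}. Safe: 3, 4, 5, 6, 7. Place at column 5.
Row 3: attacked by (1,5)→{3,5,7}; (2,1)→{1,2}; (7,2)→{2,6}. Safe: 4. Place at column 4.
Row 4: attacked by (1,5)→{2,5}; (2,1)→{1,3}; (3,4)→{3,4,5}; (7,2)→{2,5}. Safe: 6, 7. Place at column 7.
Row 5: attacked by (1,5)→{1,5}; (2,1)→{1,4}; (3,4)→{2,4,6}; (4,7)→{6,7}; (7,2)→{2,4}. Safe: 3. Place at column 3.
Row 6: attacked by (1,5)→{5}; (2,1)→{1,5}; (3,4)→{1,4,7}; (4,7)→{5,7}; (5,3)→{2,3,4}; (7,2)→{1,2,3}. Safe: 6. Place at column 6.
Columns [5, 1, 4, 7, 3, 6, 2], r−c [-4, 1, -1, -3, 2, 0, 5], r+c [6, 3, 7, 11, 8, 12, 9] are all distinct, so no two queens attack.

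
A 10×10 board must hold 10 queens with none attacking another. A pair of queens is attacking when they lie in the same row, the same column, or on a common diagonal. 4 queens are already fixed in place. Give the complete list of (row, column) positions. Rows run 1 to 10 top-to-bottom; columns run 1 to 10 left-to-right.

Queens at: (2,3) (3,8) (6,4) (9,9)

(1,5) (2,3) (3,8) (4,10) (5,2) (6,4) (7,1) (8,7) (9,9) (10,6)

Row 1: attacked by (2,3)→{2,3,4}; (3,8)→{6,8,10}; (6,4)→{4,9}; (9,9)→{1,9}. Safe: 5, 7. Place at column 5.
Row 4: attacked by (1,5)→{2,5,8}; (2,3)→{1,3,5}; (3,8)→{7,8,9}; (6,4)→{2,4,6}; (9,9)→{4,9}. Safe: 10. Place at column 10.
Row 5: attacked by (1,5)→{1,5,9}; (2,3)→{3,6}; (3,8)→{6,8,10}; (4,10)→{9,10}; (6,4)→{3,4,5}; (9,9)→{5,9}. Safe: 2, 7. Place at column 2.
Row 7: attacked by (1,5)→{5}; (2,3)→{3,8}; (3,8)→{4,8}; (4,10)→{7,10}; (5,2)→{2,4}; (6,4)→{3,4,5}; (9,9)→{7,9}. Safe: 1, 6. Place at column 1.
Row 8: attacked by (1,5)→{5}; (2,3)→{3,9}; (3,8)→{3,8}; (4,10)→{6,10}; (5,2)→{2,5}; (6,4)→{2,4,6}; (7,1)→{1,2}; (9,9)→{8,9,10}. Safe: 7. Place at column 7.
Row 10: attacked by (1,5)→{5}; (2,3)→{3}; (3,8)→{1,8}; (4,10)→{4,10}; (5,2)→{2,7}; (6,4)→{4,8}; (7,1)→{1,4}; (8,7)→{5,7,9}; (9,9)→{8,9,10}. Safe: 6. Place at column 6.
Columns [5, 3, 8, 10, 2, 4, 1, 7, 9, 6], r−c [-4, -1, -5, -6, 3, 2, 6, 1, 0, 4], r+c [6, 5, 11, 14, 7, 10, 8, 15, 18, 16] are all distinct, so no two queens attack.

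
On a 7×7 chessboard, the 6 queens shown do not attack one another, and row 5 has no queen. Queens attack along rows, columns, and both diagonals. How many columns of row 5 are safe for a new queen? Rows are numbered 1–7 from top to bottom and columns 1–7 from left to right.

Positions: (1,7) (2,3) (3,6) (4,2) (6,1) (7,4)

(1,7) attacks row 5 at column 7 and diagonals 3.
(2,3) attacks row 5 at column 3 and diagonals 6.
(3,6) attacks row 5 at column 6 and diagonals 4.
(4,2) attacks row 5 at column 2 and diagonals 1, 3.
(6,1) attacks row 5 at column 1 and diagonals 2.
(7,4) attacks row 5 at column 4 and diagonals 2, 6.
Attacked columns: {1, 2, 3, 4, 6, 7}. Safe: {5}.

1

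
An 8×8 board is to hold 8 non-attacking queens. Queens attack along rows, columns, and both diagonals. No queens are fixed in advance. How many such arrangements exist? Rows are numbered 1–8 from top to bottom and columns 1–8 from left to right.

92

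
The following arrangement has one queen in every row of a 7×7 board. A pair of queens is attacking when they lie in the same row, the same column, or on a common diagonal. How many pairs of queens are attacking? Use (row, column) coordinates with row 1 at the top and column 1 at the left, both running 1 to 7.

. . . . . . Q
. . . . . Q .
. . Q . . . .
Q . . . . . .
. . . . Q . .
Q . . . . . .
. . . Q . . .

4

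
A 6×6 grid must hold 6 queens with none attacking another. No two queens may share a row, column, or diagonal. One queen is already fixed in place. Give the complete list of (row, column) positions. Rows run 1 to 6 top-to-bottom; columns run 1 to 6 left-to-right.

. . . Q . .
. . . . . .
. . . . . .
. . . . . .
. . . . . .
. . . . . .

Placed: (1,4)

(1,4) (2,1) (3,5) (4,2) (5,6) (6,3)

Row 2: attacked by (1,4)→{3,4,5}. Safe: 1, 2, 6. Place at column 1.
Row 3: attacked by (1,4)→{2,4,6}; (2,1)→{1,2}. Safe: 3, 5. Place at column 5.
Row 4: attacked by (1,4)→{1,4}; (2,1)→{1,3}; (3,5)→{4,5,6}. Safe: 2. Place at column 2.
Row 5: attacked by (1,4)→{4}; (2,1)→{1,4}; (3,5)→{3,5}; (4,2)→{1,2,3}. Safe: 6. Place at column 6.
Row 6: attacked by (1,4)→{4}; (2,1)→{1,5}; (3,5)→{2,5}; (4,2)→{2,4}; (5,6)→{5,6}. Safe: 3. Place at column 3.
Columns [4, 1, 5, 2, 6, 3], r−c [-3, 1, -2, 2, -1, 3], r+c [5, 3, 8, 6, 11, 9] are all distinct, so no two queens attack.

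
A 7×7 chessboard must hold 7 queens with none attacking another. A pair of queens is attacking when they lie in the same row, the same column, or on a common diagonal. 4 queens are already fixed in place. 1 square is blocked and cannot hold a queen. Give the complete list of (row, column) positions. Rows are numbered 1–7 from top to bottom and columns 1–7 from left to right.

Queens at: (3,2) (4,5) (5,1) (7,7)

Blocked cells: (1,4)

Row 1: attacked by (3,2)→{2,4}; (4,5)→{2,5}; (5,1)→{1,5}; (7,7)→{1,7}. Blocked: 4. Safe: 3, 6. Place at column 3.
Row 2: attacked by (1,3)→{2,3,4}; (3,2)→{1,2,3}; (4,5)→{3,5,7}; (5,1)→{1,4}; (7,7)→{2,7}. Safe: 6. Place at column 6.
Row 6: attacked by (1,3)→{3}; (2,6)→{2,6}; (3,2)→{2,5}; (4,5)→{3,5,7}; (5,1)→{1,2}; (7,7)→{6,7}. Safe: 4. Place at column 4.
Columns [3, 6, 2, 5, 1, 4, 7], r−c [-2, -4, 1, -1, 4, 2, 0], r+c [4, 8, 5, 9, 6, 10, 14] are all distinct, so no two queens attack.

(1,3) (2,6) (3,2) (4,5) (5,1) (6,4) (7,7)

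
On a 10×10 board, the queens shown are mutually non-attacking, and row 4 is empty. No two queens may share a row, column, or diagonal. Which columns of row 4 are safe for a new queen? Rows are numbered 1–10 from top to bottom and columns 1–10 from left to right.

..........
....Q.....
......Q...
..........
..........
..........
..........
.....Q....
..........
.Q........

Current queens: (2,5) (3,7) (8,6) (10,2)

(2,5) attacks row 4 at column 5 and diagonals 3, 7.
(3,7) attacks row 4 at column 7 and diagonals 6, 8.
(8,6) attacks row 4 at column 6 and diagonals 2, 10.
(10,2) attacks row 4 at column 2 and diagonals 8.
Attacked columns: {2, 3, 5, 6, 7, 8, 10}. Safe: {1, 4, 9}.

columns 1, 4, 9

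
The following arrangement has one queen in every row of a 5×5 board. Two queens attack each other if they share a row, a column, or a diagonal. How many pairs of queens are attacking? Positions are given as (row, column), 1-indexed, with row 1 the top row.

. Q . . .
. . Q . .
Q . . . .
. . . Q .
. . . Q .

Same column: (4,4)–(5,4) (column 4).
Same diagonal: (1,2)–(2,3) (|1−2| = |2−3| = 1).
Total attacking pairs: 2.

2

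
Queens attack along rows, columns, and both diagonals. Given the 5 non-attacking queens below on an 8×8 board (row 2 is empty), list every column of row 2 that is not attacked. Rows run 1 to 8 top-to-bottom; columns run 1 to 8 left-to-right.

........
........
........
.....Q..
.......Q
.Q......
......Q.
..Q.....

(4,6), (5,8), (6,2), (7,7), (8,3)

columns 1

(4,6) attacks row 2 at column 6 and diagonals 4, 8.
(5,8) attacks row 2 at column 8 and diagonals 5.
(6,2) attacks row 2 at column 2 and diagonals 6.
(7,7) attacks row 2 at column 7 and diagonals 2.
(8,3) attacks row 2 at column 3.
Attacked columns: {2, 3, 4, 5, 6, 7, 8}. Safe: {1}.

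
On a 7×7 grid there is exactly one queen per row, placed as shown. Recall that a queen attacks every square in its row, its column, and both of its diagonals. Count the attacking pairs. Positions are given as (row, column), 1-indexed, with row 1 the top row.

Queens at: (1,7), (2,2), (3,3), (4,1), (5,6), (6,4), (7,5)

Same diagonal: (2,2)–(3,3) (|2−3| = |2−3| = 1); (6,4)–(7,5) (|6−7| = |4−5| = 1).
Total attacking pairs: 2.

2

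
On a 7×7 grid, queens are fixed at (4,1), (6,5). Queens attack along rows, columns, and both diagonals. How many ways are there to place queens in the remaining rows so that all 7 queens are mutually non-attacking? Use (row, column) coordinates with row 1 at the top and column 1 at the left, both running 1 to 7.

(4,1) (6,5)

2

Branch on row 1: col 2 → 1; col 3 → 0; col 6 → 1; col 7 → 0.
Sum: 1 + 0 + 1 + 0 = 2.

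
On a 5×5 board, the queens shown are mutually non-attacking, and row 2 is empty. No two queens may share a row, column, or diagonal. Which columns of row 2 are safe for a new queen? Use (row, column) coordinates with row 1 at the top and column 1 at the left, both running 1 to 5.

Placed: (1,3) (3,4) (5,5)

columns 1

(1,3) attacks row 2 at column 3 and diagonals 2, 4.
(3,4) attacks row 2 at column 4 and diagonals 3, 5.
(5,5) attacks row 2 at column 5 and diagonals 2.
Attacked columns: {2, 3, 4, 5}. Safe: {1}.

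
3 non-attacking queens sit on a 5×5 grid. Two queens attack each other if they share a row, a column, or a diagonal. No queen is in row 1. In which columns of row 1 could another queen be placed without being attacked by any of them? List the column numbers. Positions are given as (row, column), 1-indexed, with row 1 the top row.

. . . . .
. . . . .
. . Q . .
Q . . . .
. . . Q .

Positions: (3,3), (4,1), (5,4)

(3,3) attacks row 1 at column 3 and diagonals 1, 5.
(4,1) attacks row 1 at column 1 and diagonals 4.
(5,4) attacks row 1 at column 4.
Attacked columns: {1, 3, 4, 5}. Safe: {2}.

columns 2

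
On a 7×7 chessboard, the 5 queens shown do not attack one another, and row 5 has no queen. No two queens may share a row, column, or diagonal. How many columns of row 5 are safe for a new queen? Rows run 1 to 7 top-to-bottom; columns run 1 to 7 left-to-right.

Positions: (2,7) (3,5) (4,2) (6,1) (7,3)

(2,7) attacks row 5 at column 7 and diagonals 4.
(3,5) attacks row 5 at column 5 and diagonals 3, 7.
(4,2) attacks row 5 at column 2 and diagonals 1, 3.
(6,1) attacks row 5 at column 1 and diagonals 2.
(7,3) attacks row 5 at column 3 and diagonals 1, 5.
Attacked columns: {1, 2, 3, 4, 5, 7}. Safe: {6}.

1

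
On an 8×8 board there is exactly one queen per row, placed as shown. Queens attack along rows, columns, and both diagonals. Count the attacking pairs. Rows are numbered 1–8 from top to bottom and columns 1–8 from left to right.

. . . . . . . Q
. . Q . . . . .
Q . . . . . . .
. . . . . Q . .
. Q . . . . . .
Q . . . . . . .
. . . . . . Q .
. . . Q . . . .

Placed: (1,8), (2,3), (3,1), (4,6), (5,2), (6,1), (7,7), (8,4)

Same column: (3,1)–(6,1) (column 1).
Same diagonal: (5,2)–(6,1) (|5−6| = |2−1| = 1).
Total attacking pairs: 2.

2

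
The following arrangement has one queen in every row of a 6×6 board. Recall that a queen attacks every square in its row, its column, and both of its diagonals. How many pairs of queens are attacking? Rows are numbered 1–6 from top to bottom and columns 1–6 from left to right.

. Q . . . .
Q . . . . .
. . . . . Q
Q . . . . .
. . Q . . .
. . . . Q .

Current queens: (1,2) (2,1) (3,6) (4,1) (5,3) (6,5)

3

Same column: (2,1)–(4,1) (column 1).
Same diagonal: (1,2)–(2,1) (|1−2| = |2−1| = 1); (2,1)–(6,5) (|2−6| = |1−5| = 4).
Total attacking pairs: 3.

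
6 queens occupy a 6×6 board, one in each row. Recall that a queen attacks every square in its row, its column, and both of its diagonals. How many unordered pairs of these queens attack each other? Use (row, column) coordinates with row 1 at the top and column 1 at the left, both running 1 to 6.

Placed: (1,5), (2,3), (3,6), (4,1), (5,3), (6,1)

Same column: (2,3)–(5,3) (column 3); (4,1)–(6,1) (column 1).
Same diagonal: (2,3)–(4,1) (|2−4| = |3−1| = 2).
Total attacking pairs: 3.

3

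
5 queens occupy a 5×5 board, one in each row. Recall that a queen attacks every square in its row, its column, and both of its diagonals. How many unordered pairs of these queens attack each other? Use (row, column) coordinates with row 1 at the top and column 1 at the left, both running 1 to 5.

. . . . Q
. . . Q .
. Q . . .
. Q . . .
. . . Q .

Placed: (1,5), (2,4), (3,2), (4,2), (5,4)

Same column: (2,4)–(5,4) (column 4); (3,2)–(4,2) (column 2).
Same diagonal: (1,5)–(2,4) (|1−2| = |5−4| = 1); (1,5)–(4,2) (|1−4| = |5−2| = 3); (2,4)–(4,2) (|2−4| = |4−2| = 2); (3,2)–(5,4) (|3−5| = |2−4| = 2).
Total attacking pairs: 6.

6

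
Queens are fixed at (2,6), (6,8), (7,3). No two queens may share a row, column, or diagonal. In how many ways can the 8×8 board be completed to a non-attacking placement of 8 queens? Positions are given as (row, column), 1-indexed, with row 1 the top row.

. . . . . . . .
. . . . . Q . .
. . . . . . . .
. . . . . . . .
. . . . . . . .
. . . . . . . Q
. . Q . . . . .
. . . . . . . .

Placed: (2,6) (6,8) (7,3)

Branch on row 1: col 1 → 0; col 2 → 1; col 4 → 1.
Sum: 0 + 1 + 1 = 2.

2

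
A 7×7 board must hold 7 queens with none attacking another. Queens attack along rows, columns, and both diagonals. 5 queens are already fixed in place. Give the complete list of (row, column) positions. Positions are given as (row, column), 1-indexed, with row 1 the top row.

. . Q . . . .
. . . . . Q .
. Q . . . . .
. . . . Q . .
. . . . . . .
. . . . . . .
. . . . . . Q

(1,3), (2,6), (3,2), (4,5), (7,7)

(1,3) (2,6) (3,2) (4,5) (5,1) (6,4) (7,7)

Row 5: attacked by (1,3)→{3,7}; (2,6)→{3,6}; (3,2)→{2,4}; (4,5)→{4,5,6}; (7,7)→{5,7}. Safe: 1. Place at column 1.
Row 6: attacked by (1,3)→{3}; (2,6)→{2,6}; (3,2)→{2,5}; (4,5)→{3,5,7}; (5,1)→{1,2}; (7,7)→{6,7}. Safe: 4. Place at column 4.
Columns [3, 6, 2, 5, 1, 4, 7], r−c [-2, -4, 1, -1, 4, 2, 0], r+c [4, 8, 5, 9, 6, 10, 14] are all distinct, so no two queens attack.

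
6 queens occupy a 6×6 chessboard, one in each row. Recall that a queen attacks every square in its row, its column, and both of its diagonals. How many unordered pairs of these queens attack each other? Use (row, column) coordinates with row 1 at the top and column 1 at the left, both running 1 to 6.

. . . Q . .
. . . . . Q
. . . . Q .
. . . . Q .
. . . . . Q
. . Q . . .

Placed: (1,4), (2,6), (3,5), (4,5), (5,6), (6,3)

5

Same column: (2,6)–(5,6) (column 6); (3,5)–(4,5) (column 5).
Same diagonal: (2,6)–(3,5) (|2−3| = |6−5| = 1); (4,5)–(5,6) (|4−5| = |5−6| = 1); (4,5)–(6,3) (|4−6| = |5−3| = 2).
Total attacking pairs: 5.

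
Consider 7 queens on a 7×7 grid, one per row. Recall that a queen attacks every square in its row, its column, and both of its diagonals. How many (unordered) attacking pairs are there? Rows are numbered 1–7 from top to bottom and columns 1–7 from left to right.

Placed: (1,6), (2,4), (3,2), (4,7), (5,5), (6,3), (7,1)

All columns are distinct and no two queens satisfy |Δrow| = |Δcol|, so no pair attacks.

0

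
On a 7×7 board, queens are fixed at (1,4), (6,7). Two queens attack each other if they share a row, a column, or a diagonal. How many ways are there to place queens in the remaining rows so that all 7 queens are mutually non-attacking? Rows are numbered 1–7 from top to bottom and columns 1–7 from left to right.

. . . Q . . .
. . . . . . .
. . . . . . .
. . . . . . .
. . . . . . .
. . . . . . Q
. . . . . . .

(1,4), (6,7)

2

Branch on row 2: col 1 → 1; col 2 → 0; col 6 → 1.
Sum: 1 + 0 + 1 = 2.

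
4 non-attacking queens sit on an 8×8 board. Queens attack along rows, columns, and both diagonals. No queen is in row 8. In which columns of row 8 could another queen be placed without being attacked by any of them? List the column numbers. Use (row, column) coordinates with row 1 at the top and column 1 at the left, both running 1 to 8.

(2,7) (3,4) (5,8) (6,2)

columns 3, 6

(2,7) attacks row 8 at column 7 and diagonals 1.
(3,4) attacks row 8 at column 4.
(5,8) attacks row 8 at column 8 and diagonals 5.
(6,2) attacks row 8 at column 2 and diagonals 4.
Attacked columns: {1, 2, 4, 5, 7, 8}. Safe: {3, 6}.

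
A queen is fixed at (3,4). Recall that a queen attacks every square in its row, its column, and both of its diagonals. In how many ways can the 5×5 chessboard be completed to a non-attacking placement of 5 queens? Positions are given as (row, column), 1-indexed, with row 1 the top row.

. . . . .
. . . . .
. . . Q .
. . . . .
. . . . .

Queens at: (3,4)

Branch on row 1: col 1 → 0; col 3 → 1; col 5 → 1.
Sum: 0 + 1 + 1 = 2.

2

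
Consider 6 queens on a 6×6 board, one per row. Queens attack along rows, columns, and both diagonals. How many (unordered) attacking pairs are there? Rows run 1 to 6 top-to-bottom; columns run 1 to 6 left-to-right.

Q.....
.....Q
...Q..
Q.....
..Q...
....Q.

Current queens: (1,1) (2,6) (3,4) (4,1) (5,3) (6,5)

Same column: (1,1)–(4,1) (column 1).
Same diagonal: (2,6)–(5,3) (|2−5| = |6−3| = 3).
Total attacking pairs: 2.

2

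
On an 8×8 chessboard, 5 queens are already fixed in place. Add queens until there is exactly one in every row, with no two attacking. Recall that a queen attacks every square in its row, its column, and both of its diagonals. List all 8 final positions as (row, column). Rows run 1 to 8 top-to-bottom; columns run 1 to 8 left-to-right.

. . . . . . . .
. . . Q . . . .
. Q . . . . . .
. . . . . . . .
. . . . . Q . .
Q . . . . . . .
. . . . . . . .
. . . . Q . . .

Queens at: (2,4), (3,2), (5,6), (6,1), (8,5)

Row 1: attacked by (2,4)→{3,4,5}; (3,2)→{2,4}; (5,6)→{2,6}; (6,1)→{1,6}; (8,5)→{5}. Safe: 7, 8. Place at column 7.
Row 4: attacked by (1,7)→{4,7}; (2,4)→{2,4,6}; (3,2)→{1,2,3}; (5,6)→{5,6,7}; (6,1)→{1,3}; (8,5)→{1,5}. Safe: 8. Place at column 8.
Row 7: attacked by (1,7)→{1,7}; (2,4)→{4}; (3,2)→{2,6}; (4,8)→{5,8}; (5,6)→{4,6,8}; (6,1)→{1,2}; (8,5)→{4,5,6}. Safe: 3. Place at column 3.
Columns [7, 4, 2, 8, 6, 1, 3, 5], r−c [-6, -2, 1, -4, -1, 5, 4, 3], r+c [8, 6, 5, 12, 11, 7, 10, 13] are all distinct, so no two queens attack.

(1,7) (2,4) (3,2) (4,8) (5,6) (6,1) (7,3) (8,5)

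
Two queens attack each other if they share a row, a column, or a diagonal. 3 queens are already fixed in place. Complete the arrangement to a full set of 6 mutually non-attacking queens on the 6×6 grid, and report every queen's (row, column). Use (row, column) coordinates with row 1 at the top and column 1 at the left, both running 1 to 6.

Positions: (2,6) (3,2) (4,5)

Row 1: attacked by (2,6)→{5,6}; (3,2)→{2,4}; (4,5)→{2,5}. Safe: 1, 3. Place at column 3.
Row 5: attacked by (1,3)→{3}; (2,6)→{3,6}; (3,2)→{2,4}; (4,5)→{4,5,6}. Safe: 1. Place at column 1.
Row 6: attacked by (1,3)→{3}; (2,6)→{2,6}; (3,2)→{2,5}; (4,5)→{3,5}; (5,1)→{1,2}. Safe: 4. Place at column 4.
Columns [3, 6, 2, 5, 1, 4], r−c [-2, -4, 1, -1, 4, 2], r+c [4, 8, 5, 9, 6, 10] are all distinct, so no two queens attack.

(1,3) (2,6) (3,2) (4,5) (5,1) (6,4)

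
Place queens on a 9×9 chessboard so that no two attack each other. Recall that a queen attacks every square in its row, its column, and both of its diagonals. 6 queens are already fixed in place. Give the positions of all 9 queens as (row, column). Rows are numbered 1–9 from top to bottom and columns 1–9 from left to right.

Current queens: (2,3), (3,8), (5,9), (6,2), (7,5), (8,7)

(1,1) (2,3) (3,8) (4,6) (5,9) (6,2) (7,5) (8,7) (9,4)

Row 1: attacked by (2,3)→{2,3,4}; (3,8)→{6,8}; (5,9)→{5,9}; (6,2)→{2,7}; (7,5)→{5}; (8,7)→{7}. Safe: 1. Place at column 1.
Row 4: attacked by (1,1)→{1,4}; (2,3)→{1,3,5}; (3,8)→{7,8,9}; (5,9)→{8,9}; (6,2)→{2,4}; (7,5)→{2,5,8}; (8,7)→{3,7}. Safe: 6. Place at column 6.
Row 9: attacked by (1,1)→{1,9}; (2,3)→{3}; (3,8)→{2,8}; (4,6)→{1,6}; (5,9)→{5,9}; (6,2)→{2,5}; (7,5)→{3,5,7}; (8,7)→{6,7,8}. Safe: 4. Place at column 4.
Columns [1, 3, 8, 6, 9, 2, 5, 7, 4], r−c [0, -1, -5, -2, -4, 4, 2, 1, 5], r+c [2, 5, 11, 10, 14, 8, 12, 15, 13] are all distinct, so no two queens attack.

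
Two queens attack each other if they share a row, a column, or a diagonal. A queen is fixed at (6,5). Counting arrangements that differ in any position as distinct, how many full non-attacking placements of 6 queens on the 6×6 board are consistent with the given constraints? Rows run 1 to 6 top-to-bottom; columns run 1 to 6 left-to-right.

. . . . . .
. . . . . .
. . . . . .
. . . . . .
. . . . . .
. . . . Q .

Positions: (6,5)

Branch on row 1: col 1 → 0; col 2 → 1; col 3 → 0; col 4 → 0; col 6 → 0.
Sum: 0 + 1 + 0 + 0 + 0 = 1.

1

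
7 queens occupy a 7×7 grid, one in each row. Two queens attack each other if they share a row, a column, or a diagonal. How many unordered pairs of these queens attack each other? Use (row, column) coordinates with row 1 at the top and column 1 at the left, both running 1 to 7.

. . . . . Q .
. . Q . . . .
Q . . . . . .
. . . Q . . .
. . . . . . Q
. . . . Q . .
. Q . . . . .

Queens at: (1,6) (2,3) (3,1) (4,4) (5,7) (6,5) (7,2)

0

All columns are distinct and no two queens satisfy |Δrow| = |Δcol|, so no pair attacks.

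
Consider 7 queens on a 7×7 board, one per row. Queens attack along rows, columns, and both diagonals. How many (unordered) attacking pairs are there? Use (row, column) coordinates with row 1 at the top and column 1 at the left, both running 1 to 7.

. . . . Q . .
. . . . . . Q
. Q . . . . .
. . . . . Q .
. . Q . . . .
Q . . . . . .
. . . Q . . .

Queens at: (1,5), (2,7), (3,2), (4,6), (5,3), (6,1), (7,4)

All columns are distinct and no two queens satisfy |Δrow| = |Δcol|, so no pair attacks.

0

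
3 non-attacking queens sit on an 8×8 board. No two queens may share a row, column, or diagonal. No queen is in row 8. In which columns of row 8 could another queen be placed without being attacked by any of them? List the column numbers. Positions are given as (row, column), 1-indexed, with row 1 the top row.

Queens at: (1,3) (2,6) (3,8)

columns 1, 2, 4, 5, 7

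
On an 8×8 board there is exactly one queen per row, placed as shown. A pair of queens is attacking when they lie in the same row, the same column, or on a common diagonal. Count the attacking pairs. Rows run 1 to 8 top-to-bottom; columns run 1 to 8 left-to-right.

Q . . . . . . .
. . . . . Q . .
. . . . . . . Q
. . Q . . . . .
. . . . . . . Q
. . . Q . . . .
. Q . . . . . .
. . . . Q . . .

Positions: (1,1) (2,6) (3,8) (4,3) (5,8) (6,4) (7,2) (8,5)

Same column: (3,8)–(5,8) (column 8).
Same diagonal: (5,8)–(8,5) (|5−8| = |8−5| = 3).
Total attacking pairs: 2.

2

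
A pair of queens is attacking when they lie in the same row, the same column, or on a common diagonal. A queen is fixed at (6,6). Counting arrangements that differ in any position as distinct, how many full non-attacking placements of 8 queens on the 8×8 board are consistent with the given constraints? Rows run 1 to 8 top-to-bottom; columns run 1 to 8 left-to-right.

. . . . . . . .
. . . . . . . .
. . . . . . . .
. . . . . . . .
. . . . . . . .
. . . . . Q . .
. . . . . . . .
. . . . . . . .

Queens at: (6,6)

Branch on row 1: col 2 → 0; col 3 → 1; col 4 → 1; col 5 → 2; col 7 → 0; col 8 → 0.
Sum: 0 + 1 + 1 + 2 + 0 + 0 = 4.

4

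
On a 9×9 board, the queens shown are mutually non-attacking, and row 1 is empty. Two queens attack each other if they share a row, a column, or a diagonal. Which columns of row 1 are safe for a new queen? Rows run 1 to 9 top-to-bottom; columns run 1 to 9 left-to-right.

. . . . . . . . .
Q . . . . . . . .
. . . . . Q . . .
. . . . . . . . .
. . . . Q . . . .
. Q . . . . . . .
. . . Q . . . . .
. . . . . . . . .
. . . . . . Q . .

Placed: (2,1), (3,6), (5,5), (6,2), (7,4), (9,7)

(2,1) attacks row 1 at column 1 and diagonals 2.
(3,6) attacks row 1 at column 6 and diagonals 4, 8.
(5,5) attacks row 1 at column 5 and diagonals 1, 9.
(6,2) attacks row 1 at column 2 and diagonals 7.
(7,4) attacks row 1 at column 4.
(9,7) attacks row 1 at column 7.
Attacked columns: {1, 2, 4, 5, 6, 7, 8, 9}. Safe: {3}.

columns 3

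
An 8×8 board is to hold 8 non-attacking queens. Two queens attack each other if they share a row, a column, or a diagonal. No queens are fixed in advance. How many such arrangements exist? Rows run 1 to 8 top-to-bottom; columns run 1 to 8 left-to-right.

Branch on row 1: col 1 → 4; col 2 → 8; col 3 → 16; col 4 → 18; col 5 → 18; col 6 → 16; col 7 → 8; col 8 → 4.
Sum: 4 + 8 + 16 + 18 + 18 + 16 + 8 + 4 = 92.
(This is the classic 8-queens count.)

92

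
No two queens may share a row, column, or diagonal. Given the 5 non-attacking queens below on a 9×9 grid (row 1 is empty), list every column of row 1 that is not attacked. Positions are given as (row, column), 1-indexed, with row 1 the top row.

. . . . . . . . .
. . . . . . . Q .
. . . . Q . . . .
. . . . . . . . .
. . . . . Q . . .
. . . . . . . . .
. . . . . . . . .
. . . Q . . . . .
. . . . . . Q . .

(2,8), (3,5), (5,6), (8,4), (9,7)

(2,8) attacks row 1 at column 8 and diagonals 7, 9.
(3,5) attacks row 1 at column 5 and diagonals 3, 7.
(5,6) attacks row 1 at column 6 and diagonals 2.
(8,4) attacks row 1 at column 4.
(9,7) attacks row 1 at column 7.
Attacked columns: {2, 3, 4, 5, 6, 7, 8, 9}. Safe: {1}.

columns 1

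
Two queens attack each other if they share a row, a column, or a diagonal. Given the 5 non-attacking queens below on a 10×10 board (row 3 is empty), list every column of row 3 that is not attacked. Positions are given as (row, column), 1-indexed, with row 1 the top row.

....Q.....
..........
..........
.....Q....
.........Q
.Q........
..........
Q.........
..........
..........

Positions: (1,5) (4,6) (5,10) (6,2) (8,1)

(1,5) attacks row 3 at column 5 and diagonals 3, 7.
(4,6) attacks row 3 at column 6 and diagonals 5, 7.
(5,10) attacks row 3 at column 10 and diagonals 8.
(6,2) attacks row 3 at column 2 and diagonals 5.
(8,1) attacks row 3 at column 1 and diagonals 6.
Attacked columns: {1, 2, 3, 5, 6, 7, 8, 10}. Safe: {4, 9}.

columns 4, 9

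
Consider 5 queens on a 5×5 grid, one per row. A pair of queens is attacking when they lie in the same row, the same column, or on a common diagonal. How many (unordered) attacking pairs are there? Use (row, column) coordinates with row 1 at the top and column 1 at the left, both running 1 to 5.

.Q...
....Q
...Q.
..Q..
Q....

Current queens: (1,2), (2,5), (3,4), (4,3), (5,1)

Same diagonal: (1,2)–(3,4) (|1−3| = |2−4| = 2); (2,5)–(3,4) (|2−3| = |5−4| = 1); (2,5)–(4,3) (|2−4| = |5−3| = 2); (3,4)–(4,3) (|3−4| = |4−3| = 1).
Total attacking pairs: 4.

4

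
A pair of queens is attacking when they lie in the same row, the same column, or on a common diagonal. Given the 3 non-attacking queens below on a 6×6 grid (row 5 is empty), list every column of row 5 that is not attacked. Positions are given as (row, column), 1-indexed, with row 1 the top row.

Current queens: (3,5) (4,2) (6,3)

(3,5) attacks row 5 at column 5 and diagonals 3.
(4,2) attacks row 5 at column 2 and diagonals 1, 3.
(6,3) attacks row 5 at column 3 and diagonals 2, 4.
Attacked columns: {1, 2, 3, 4, 5}. Safe: {6}.

columns 6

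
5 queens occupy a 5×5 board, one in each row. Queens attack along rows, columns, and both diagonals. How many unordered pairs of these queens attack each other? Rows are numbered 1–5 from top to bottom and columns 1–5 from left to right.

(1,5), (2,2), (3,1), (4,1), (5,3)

Same column: (3,1)–(4,1) (column 1).
Same diagonal: (2,2)–(3,1) (|2−3| = |2−1| = 1); (3,1)–(5,3) (|3−5| = |1−3| = 2).
Total attacking pairs: 3.

3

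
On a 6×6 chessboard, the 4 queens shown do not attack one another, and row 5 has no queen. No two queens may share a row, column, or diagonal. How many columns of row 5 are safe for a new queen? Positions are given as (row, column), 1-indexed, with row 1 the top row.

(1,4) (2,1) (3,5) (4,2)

(1,4) attacks row 5 at column 4.
(2,1) attacks row 5 at column 1 and diagonals 4.
(3,5) attacks row 5 at column 5 and diagonals 3.
(4,2) attacks row 5 at column 2 and diagonals 1, 3.
Attacked columns: {1, 2, 3, 4, 5}. Safe: {6}.

1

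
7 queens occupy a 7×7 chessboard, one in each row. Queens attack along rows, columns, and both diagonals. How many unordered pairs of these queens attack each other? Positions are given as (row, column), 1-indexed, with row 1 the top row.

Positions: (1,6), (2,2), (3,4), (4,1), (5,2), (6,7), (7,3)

Same column: (2,2)–(5,2) (column 2).
Same diagonal: (1,6)–(3,4) (|1−3| = |6−4| = 2); (1,6)–(5,2) (|1−5| = |6−2| = 4); (3,4)–(5,2) (|3−5| = |4−2| = 2); (3,4)–(6,7) (|3−6| = |4−7| = 3); (4,1)–(5,2) (|4−5| = |1−2| = 1).
Total attacking pairs: 6.

6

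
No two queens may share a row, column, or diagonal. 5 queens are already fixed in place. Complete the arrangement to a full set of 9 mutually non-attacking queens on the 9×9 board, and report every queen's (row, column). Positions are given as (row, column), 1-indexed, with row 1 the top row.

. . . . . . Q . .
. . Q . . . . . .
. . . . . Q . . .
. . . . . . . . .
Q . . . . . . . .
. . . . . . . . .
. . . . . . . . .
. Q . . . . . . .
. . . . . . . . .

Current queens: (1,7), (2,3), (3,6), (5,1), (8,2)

Row 4: attacked by (1,7)→{4,7}; (2,3)→{1,3,5}; (3,6)→{5,6,7}; (5,1)→{1,2}; (8,2)→{2,6}. Safe: 8, 9. Place at column 8.
Row 6: attacked by (1,7)→{2,7}; (2,3)→{3,7}; (3,6)→{3,6,9}; (4,8)→{6,8}; (5,1)→{1,2}; (8,2)→{2,4}. Safe: 5. Place at column 5.
Row 7: attacked by (1,7)→{1,7}; (2,3)→{3,8}; (3,6)→{2,6}; (4,8)→{5,8}; (5,1)→{1,3}; (6,5)→{4,5,6}; (8,2)→{1,2,3}. Safe: 9. Place at column 9.
Row 9: attacked by (1,7)→{7}; (2,3)→{3}; (3,6)→{6}; (4,8)→{3,8}; (5,1)→{1,5}; (6,5)→{2,5,8}; (7,9)→{7,9}; (8,2)→{1,2,3}. Safe: 4. Place at column 4.
Columns [7, 3, 6, 8, 1, 5, 9, 2, 4], r−c [-6, -1, -3, -4, 4, 1, -2, 6, 5], r+c [8, 5, 9, 12, 6, 11, 16, 10, 13] are all distinct, so no two queens attack.

(1,7) (2,3) (3,6) (4,8) (5,1) (6,5) (7,9) (8,2) (9,4)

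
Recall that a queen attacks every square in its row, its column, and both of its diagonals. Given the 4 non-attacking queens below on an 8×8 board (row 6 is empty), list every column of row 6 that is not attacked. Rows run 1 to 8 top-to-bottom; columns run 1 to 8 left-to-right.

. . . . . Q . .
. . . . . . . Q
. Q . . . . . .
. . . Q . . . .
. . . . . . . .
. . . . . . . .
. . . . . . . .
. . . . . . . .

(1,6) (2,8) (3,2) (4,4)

columns 3, 7

(1,6) attacks row 6 at column 6 and diagonals 1.
(2,8) attacks row 6 at column 8 and diagonals 4.
(3,2) attacks row 6 at column 2 and diagonals 5.
(4,4) attacks row 6 at column 4 and diagonals 2, 6.
Attacked columns: {1, 2, 4, 5, 6, 8}. Safe: {3, 7}.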